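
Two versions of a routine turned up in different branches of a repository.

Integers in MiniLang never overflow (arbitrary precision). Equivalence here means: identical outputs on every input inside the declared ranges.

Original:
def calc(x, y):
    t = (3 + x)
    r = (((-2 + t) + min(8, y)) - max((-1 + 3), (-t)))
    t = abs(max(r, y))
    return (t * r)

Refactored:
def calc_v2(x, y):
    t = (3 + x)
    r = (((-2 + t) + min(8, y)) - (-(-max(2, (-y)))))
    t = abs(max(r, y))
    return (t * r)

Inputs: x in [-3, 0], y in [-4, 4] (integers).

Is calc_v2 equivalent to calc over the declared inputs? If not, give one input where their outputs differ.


The rewrite breaks on x=-3, y=-4, where the results are -32 and -40.
calc: t := 0 | r := -8 | t := 4 | result -32
calc_v2: t := 0 | r := -10 | t := 4 | result -40
verdict: not equivalent; witness: x=-3, y=-4


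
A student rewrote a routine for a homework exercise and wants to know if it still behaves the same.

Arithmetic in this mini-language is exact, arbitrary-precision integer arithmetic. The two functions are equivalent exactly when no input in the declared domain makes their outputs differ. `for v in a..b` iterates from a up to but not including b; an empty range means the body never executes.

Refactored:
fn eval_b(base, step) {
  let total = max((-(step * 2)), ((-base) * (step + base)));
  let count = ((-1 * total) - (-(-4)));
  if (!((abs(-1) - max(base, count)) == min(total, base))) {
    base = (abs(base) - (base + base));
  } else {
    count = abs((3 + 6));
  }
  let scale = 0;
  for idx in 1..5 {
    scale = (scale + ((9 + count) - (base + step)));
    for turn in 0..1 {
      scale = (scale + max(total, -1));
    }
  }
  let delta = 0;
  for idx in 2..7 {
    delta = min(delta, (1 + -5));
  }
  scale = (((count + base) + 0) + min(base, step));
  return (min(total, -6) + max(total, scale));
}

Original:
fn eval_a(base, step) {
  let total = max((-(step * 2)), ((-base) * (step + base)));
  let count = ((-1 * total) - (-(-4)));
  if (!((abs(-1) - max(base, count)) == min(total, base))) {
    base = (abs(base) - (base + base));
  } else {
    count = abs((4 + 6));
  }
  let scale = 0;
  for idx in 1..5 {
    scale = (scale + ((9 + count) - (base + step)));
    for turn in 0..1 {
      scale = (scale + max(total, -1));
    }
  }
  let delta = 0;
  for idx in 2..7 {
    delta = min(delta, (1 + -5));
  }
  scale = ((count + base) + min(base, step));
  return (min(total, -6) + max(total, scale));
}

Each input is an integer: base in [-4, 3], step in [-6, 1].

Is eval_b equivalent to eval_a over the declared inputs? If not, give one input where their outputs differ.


Not equivalent: base=1, step=0 separates them (5 vs 4).
eval_a: total := 0 | count := -4 | (!((abs(-1) - max(base, count)) == min(total, base))): false | count := 10 | scale := 0 | iter idx=1: | scale := 18 | iter turn=0: | scale := 18 | iter idx=2: | scale := 36 | iter turn=0: | scale := 36 | iter idx=3: | scale := 54 | iter turn=0: | scale := 54 | iter idx=4: | scale := 72 | iter turn=0: | scale := 72 | delta := 0 | iter idx=2: | delta := -4 | iter idx=3: | delta := -4 | iter idx=4: | delta := -4 | iter idx=5: | delta := -4 | iter idx=6: | delta := -4 | scale := 11 | result 5
eval_b: total := 0 | count := -4 | (!((abs(-1) - max(base, count)) == min(total, base))): false | count := 9 | scale := 0 | iter idx=1: | scale := 17 | iter turn=0: | scale := 17 | iter idx=2: | scale := 34 | iter turn=0: | scale := 34 | iter idx=3: | scale := 51 | iter turn=0: | scale := 51 | iter idx=4: | scale := 68 | iter turn=0: | scale := 68 | delta := 0 | iter idx=2: | delta := -4 | iter idx=3: | delta := -4 | iter idx=4: | delta := -4 | iter idx=5: | delta := -4 | iter idx=6: | delta := -4 | scale := 10 | result 4
verdict: not equivalent; witness: base=1, step=0


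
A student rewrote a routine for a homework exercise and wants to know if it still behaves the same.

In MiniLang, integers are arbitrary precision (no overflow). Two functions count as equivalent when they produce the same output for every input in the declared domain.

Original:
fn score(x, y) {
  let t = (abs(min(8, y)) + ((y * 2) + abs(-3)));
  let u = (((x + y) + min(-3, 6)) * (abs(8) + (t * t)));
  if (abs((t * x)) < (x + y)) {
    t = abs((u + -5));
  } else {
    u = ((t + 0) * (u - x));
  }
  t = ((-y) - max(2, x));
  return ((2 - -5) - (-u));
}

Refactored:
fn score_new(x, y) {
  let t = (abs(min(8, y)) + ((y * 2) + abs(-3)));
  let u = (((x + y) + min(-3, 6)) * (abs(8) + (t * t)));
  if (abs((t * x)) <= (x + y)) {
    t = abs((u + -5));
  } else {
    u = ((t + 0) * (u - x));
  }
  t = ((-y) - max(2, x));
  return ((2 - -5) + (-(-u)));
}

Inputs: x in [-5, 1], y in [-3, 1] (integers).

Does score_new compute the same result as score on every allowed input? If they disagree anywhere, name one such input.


Evaluate both at x=0, y=0.
score: t becomes 3; next u becomes -51; next (abs((t * x)) < (x + y)) evaluates to false; next u becomes -153; next t becomes -2; next final value -146
score_new: t becomes 3; next u becomes -51; next (abs((t * x)) <= (x + y)) evaluates to true; next t becomes 56; next t becomes -2; next final value -44
-146 vs -44 — the two versions disagree here.
verdict: not equivalent; witness: x=0, y=0


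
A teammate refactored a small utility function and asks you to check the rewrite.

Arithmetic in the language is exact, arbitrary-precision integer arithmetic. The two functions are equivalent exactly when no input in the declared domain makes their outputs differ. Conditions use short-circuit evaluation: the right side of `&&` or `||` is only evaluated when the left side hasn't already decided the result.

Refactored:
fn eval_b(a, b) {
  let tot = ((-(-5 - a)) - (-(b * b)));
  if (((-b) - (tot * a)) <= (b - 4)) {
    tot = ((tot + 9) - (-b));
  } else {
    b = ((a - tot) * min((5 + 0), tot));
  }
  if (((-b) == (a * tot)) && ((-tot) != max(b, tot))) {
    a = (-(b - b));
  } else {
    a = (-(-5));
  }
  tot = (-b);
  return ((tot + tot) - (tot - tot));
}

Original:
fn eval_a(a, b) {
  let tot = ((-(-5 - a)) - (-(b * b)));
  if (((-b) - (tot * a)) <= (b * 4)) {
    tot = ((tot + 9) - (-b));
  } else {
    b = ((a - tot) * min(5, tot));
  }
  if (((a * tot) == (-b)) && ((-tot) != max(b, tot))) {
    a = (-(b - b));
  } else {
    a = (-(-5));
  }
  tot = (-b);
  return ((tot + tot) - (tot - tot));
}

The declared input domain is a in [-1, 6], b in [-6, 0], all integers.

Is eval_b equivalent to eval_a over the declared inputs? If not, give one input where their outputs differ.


Try a=0, b=0.
eval_a: tot := 5 | (((-b) - (tot * a)) <= (b * 4)): true | tot := 14 | (((a * tot) == (-b)) && ((-tot) != max(b, tot))): true | a := 0 | tot := 0 | result 0
eval_b: tot := 5 | (((-b) - (tot * a)) <= (b - 4)): false | b := -25 | (((-b) == (a * tot)) && ((-tot) != max(b, tot))): false | a := 5 | tot := 25 | result 50
0 vs 50 — the two versions disagree here.
verdict: not equivalent; witness: a=0, b=0


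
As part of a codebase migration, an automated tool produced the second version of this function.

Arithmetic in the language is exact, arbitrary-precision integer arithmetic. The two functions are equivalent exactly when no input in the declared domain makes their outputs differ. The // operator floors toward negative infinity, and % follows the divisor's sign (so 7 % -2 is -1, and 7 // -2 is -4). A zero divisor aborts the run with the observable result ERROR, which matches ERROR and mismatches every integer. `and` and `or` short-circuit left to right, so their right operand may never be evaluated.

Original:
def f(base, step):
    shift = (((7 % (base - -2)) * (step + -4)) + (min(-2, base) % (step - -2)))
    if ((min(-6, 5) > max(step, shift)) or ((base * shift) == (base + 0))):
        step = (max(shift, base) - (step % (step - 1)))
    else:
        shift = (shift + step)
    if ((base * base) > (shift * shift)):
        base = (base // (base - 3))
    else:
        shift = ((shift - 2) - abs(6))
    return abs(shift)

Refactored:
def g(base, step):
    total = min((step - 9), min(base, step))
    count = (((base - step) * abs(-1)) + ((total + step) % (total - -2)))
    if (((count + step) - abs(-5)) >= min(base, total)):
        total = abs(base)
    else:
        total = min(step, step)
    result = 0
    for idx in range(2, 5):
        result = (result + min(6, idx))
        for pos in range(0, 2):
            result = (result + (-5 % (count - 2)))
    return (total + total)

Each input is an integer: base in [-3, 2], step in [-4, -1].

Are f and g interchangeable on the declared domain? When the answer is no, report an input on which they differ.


Try base=-3, step=-4.
f: shift := -1 | ((min(-6, 5) > max(step, shift)) or ((base * shift) == (base + 0))): false | shift := -5 | ((base * base) > (shift * shift)): false | shift := -13 | result 13
g: total := -13 | count := -5 | (((count + step) - abs(-5)) >= min(base, total)): false | total := -4 | result := 0 | iter idx=2: | result := 2 | iter pos=0: | result := -3 | iter pos=1: | result := -8 | iter idx=3: | result := -5 | iter pos=0: | result := -10 | iter pos=1: | result := -15 | iter idx=4: | result := -11 | iter pos=0: | result := -16 | iter pos=1: | result := -21 | result -8
13 != -8, so the rewrite changes behavior.
verdict: not equivalent; witness: base=-3, step=-4


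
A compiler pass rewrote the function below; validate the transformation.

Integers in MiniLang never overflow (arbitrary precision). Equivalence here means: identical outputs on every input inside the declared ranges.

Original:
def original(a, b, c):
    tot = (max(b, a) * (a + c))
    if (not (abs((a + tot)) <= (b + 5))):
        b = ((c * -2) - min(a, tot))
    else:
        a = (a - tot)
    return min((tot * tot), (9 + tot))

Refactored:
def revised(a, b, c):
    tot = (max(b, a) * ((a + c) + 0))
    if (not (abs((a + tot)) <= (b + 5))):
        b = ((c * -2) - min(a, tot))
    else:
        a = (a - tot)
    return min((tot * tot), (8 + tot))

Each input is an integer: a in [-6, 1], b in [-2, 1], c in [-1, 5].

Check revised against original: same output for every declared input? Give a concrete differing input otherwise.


Run the pair on a=-6, b=-2, c=-1.
original: tot becomes 14; next (not (abs((a + tot)) <= (b + 5))) evaluates to true; next b becomes 8; next final value 23
revised: tot becomes 14; next (not (abs((a + tot)) <= (b + 5))) evaluates to true; next b becomes 8; next final value 22
23 != 22, so the rewrite changes behavior.
verdict: not equivalent; witness: a=-6, b=-2, c=-1


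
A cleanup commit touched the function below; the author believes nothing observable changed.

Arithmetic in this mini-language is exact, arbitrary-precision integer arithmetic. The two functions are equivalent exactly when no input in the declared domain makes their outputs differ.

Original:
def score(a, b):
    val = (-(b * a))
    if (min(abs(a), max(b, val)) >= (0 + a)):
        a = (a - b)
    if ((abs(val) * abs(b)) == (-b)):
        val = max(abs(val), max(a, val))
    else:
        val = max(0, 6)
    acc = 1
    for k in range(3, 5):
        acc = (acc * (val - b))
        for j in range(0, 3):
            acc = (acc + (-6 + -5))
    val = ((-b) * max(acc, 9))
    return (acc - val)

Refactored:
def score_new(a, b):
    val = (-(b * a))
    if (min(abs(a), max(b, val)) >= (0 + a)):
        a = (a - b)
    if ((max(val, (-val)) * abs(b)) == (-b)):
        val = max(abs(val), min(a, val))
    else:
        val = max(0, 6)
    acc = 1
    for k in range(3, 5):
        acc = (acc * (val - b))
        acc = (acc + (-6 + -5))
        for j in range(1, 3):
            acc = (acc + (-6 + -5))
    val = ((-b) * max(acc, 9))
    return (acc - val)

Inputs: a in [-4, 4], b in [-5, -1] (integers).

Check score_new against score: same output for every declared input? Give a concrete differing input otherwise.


Try a=1, b=-1.
score: val becomes 1; next (min(abs(a), max(b, val)) >= (0 + a)) evaluates to true; next a becomes 2; next ((abs(val) * abs(b)) == (-b)) evaluates to true; next val becomes 2; next acc becomes 1; next at k=3:; next acc becomes 3; next at j=0:; next acc becomes -8; next at j=1:; next acc becomes -19; next at j=2:; next acc becomes -30; next at k=4:; next acc becomes -90; next at j=0:; next acc becomes -101; next at j=1:; next acc becomes -112; next at j=2:; next acc becomes -123; next val becomes 9; next final value -132
score_new: val becomes 1; next (min(abs(a), max(b, val)) >= (0 + a)) evaluates to true; next a becomes 2; next ((max(val, (-val)) * abs(b)) == (-b)) evaluates to true; next val becomes 1; next acc becomes 1; next at k=3:; next acc becomes 2; next acc becomes -9; next at j=1:; next acc becomes -20; next at j=2:; next acc becomes -31; next at k=4:; next acc becomes -62; next acc becomes -73; next at j=1:; next acc becomes -84; next at j=2:; next acc becomes -95; next val becomes 9; next final value -104
-132 against -104: the behavior changed.
verdict: not equivalent; witness: a=1, b=-1


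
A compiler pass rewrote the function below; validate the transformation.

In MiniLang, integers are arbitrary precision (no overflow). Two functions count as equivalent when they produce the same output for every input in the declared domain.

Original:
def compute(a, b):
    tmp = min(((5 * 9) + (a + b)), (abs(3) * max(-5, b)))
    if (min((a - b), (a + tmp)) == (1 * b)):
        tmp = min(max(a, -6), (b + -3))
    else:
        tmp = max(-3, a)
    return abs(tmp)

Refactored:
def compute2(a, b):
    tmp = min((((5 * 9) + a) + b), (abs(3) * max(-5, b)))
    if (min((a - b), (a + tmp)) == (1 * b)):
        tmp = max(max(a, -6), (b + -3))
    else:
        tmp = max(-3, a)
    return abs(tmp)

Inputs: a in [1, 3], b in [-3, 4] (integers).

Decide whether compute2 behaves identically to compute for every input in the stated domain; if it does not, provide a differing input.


Run the pair on a=2, b=-1.
compute: tmp = -3; (min((a - b), (a + tmp)) == (1 * b)) -> true; tmp = -4; return 4
compute2: tmp = -3; (min((a - b), (a + tmp)) == (1 * b)) -> true; tmp = 2; return 2
4 != 2, so the rewrite changes behavior.
verdict: not equivalent; witness: a=2, b=-1


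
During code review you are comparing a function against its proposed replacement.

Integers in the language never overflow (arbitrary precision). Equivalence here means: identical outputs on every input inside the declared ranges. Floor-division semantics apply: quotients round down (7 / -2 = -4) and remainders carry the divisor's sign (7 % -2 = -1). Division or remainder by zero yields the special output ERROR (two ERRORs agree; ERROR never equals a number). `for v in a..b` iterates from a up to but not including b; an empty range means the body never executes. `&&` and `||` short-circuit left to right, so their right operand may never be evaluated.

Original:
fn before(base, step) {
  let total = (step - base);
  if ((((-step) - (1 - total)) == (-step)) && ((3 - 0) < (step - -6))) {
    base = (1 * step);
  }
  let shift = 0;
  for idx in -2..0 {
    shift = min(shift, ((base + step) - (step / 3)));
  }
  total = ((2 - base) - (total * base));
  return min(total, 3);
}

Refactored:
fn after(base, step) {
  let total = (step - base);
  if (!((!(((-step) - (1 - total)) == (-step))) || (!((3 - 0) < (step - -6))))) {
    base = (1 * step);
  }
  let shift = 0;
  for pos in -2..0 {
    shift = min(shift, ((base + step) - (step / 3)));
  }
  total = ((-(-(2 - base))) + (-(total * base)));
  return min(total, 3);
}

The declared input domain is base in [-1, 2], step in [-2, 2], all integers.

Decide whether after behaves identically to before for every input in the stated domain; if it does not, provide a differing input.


Differences: arithmetic usage differs; and local variable names differ; and boolean connective usage differs — yet all 20 inputs agree.
verdict: equivalent


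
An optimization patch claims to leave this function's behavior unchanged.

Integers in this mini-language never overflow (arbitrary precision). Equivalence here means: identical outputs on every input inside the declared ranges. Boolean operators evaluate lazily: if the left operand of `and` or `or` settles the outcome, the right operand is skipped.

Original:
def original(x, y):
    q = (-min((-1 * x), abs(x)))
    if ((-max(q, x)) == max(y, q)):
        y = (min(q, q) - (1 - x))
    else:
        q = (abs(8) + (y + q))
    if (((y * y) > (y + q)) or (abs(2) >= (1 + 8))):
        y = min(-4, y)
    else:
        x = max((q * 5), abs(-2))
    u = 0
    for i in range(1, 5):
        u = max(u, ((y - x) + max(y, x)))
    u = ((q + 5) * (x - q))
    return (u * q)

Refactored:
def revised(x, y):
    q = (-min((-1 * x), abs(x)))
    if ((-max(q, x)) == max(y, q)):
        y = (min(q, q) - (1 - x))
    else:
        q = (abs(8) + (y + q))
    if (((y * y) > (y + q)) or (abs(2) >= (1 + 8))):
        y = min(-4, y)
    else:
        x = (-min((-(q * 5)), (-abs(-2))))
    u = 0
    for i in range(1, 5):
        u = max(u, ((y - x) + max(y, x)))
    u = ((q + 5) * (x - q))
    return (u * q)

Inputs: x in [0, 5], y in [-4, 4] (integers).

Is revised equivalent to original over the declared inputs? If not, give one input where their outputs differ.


This is a faithful refactor — min/max/abs usage differs, but the computed results match everywhere.
Spot check at x=0, y=2 — original: q=0, then ((-max(q, x)) == max(y, q)) is false, then q=10, then (((y * y) > (y + q)) or (abs(2) >= (1 + 8))) is false, then x=50, then u=0, then (i=1), then u=2, then (i=2), then u=2, then (i=3), then u=2, then (i=4), then u=2, then u=600, then returns 6000. revised: q=0, then ((-max(q, x)) == max(y, q)) is false, then q=10, then (((y * y) > (y + q)) or (abs(2) >= (1 + 8))) is false, then x=50, then u=0, then (i=1), then u=2, then (i=2), then u=2, then (i=3), then u=2, then (i=4), then u=2, then u=600, then returns 6000. Both give 6000.
Sweeping the whole domain (54 inputs) finds no disagreement.
verdict: equivalent


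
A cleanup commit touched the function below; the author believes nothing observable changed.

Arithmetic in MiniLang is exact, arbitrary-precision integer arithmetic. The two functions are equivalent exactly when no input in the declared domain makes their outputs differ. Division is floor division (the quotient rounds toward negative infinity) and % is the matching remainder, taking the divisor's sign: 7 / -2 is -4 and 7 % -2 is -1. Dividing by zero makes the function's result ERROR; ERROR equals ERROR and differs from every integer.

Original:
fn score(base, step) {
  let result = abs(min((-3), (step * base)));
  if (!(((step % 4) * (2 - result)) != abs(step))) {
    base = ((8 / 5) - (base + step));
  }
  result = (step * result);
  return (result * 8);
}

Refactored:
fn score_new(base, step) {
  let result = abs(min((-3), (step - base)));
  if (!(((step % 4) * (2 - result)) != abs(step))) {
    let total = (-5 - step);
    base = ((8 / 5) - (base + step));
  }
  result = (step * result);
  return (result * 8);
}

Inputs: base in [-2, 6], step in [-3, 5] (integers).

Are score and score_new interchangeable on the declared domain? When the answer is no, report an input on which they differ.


Evaluate both at base=-2, step=2.
score: result becomes 4; next (!(((step % 4) * (2 - result)) != abs(step))) evaluates to false; next result becomes 8; next final value 64
score_new: result becomes 3; next (!(((step % 4) * (2 - result)) != abs(step))) evaluates to false; next result becomes 6; next final value 48
64 vs 48 — the two versions disagree here.
verdict: not equivalent; witness: base=-2, step=2


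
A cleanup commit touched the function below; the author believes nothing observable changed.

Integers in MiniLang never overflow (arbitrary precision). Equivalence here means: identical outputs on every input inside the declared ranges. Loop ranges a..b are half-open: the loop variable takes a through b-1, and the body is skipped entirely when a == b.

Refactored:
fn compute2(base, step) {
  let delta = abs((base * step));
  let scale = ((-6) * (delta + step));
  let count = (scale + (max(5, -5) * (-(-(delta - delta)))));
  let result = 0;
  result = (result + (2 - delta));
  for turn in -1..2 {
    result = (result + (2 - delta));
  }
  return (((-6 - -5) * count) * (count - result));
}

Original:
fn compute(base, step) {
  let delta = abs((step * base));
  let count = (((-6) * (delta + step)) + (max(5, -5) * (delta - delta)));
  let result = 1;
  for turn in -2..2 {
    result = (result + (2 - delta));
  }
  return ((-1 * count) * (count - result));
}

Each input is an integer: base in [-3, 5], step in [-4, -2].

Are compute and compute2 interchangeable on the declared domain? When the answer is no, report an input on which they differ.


At base=-3, step=-4: compute gives -432, compute2 gives -384.
verdict: not equivalent; witness: base=-3, step=-4


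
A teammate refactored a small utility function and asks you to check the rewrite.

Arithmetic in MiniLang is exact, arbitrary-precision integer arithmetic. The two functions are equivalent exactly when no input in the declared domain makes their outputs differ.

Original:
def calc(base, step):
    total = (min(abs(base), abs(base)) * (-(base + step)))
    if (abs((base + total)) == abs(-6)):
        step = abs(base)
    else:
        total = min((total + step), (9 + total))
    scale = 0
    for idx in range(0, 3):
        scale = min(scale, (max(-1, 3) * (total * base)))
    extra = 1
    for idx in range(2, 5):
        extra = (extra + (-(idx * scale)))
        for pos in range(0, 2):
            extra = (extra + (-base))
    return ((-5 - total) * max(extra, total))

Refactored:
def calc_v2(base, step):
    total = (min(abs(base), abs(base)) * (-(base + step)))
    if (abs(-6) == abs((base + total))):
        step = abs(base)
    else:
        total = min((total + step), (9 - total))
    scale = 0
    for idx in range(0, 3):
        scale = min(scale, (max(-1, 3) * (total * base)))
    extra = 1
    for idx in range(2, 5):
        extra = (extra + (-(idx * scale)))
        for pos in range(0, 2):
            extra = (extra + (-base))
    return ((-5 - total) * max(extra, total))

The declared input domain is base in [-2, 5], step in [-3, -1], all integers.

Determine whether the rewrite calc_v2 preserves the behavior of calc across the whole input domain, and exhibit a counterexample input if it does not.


Try base=-2, step=-3.
calc: total = 10; (abs((base + total)) == abs(-6)) -> false; total = 7; scale = 0; [idx=0]; scale = -42; [idx=1]; scale = -42; [idx=2]; scale = -42; extra = 1; [idx=2]; extra = 85; [pos=0]; extra = 87; [pos=1]; extra = 89; [idx=3]; extra = 215; [pos=0]; extra = 217; [pos=1]; extra = 219; [idx=4]; extra = 387; [pos=0]; extra = 389; [pos=1]; extra = 391; return -4692
calc_v2: total = 10; (abs(-6) == abs((base + total))) -> false; total = -1; scale = 0; [idx=0]; scale = 0; [idx=1]; scale = 0; [idx=2]; scale = 0; extra = 1; [idx=2]; extra = 1; [pos=0]; extra = 3; [pos=1]; extra = 5; [idx=3]; extra = 5; [pos=0]; extra = 7; [pos=1]; extra = 9; [idx=4]; extra = 9; [pos=0]; extra = 11; [pos=1]; extra = 13; return -52
-4692 vs -52 — the two versions disagree here.
verdict: not equivalent; witness: base=-2, step=-3


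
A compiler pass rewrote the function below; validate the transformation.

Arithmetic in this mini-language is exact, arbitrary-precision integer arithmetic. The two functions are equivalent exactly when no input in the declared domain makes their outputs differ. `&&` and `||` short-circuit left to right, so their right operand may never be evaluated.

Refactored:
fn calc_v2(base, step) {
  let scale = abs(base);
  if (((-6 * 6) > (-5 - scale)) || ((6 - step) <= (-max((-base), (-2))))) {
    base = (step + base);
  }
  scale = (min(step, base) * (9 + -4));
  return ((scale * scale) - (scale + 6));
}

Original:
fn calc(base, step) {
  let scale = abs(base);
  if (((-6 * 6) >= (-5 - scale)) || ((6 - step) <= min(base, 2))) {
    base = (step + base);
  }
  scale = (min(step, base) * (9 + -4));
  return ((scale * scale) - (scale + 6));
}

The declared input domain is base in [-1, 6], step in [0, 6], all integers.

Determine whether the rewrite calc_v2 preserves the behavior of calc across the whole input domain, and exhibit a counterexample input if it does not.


Equivalent. The one real change (`((-6 * 6) >= (-5 - scale))` became `((-6 * 6) > (-5 - scale))`) has no effect anywhere in the declared ranges.
Checked all 56 inputs in the declared domain: the outputs agree on every one.
As a probe, take base=1, step=1: calc runs scale=1, then (((-6 * 6) >= (-5 - scale)) || ((6 - step) <= min(base, 2))) is false, then scale=5, then returns 14; calc_v2 runs scale=1, then (((-6 * 6) > (-5 - scale)) || ((6 - step) <= (-max((-base), (-2))))) is false, then scale=5, then returns 14; both end at 14.
verdict: equivalent


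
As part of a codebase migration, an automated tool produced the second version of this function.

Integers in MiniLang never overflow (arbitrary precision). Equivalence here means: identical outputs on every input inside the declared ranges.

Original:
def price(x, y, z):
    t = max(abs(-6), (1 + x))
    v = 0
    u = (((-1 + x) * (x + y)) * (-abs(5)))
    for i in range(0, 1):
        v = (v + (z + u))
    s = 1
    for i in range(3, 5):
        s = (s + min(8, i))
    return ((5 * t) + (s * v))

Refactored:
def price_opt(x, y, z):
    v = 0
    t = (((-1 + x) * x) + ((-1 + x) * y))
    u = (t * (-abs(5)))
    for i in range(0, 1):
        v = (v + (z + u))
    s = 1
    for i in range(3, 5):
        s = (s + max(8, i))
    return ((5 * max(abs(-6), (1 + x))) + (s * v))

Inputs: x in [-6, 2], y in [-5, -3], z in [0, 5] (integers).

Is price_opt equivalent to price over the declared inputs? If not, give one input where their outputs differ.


Evaluate both at x=-6, y=-5, z=0.
price: t=6, then v=0, then u=-385, then (i=0), then v=-385, then s=1, then (i=3), then s=4, then (i=4), then s=8, then returns -3050
price_opt: v=0, then t=77, then u=-385, then (i=0), then v=-385, then s=1, then (i=3), then s=9, then (i=4), then s=17, then returns -6515
-3050 against -6515: the behavior changed.
verdict: not equivalent; witness: x=-6, y=-5, z=0


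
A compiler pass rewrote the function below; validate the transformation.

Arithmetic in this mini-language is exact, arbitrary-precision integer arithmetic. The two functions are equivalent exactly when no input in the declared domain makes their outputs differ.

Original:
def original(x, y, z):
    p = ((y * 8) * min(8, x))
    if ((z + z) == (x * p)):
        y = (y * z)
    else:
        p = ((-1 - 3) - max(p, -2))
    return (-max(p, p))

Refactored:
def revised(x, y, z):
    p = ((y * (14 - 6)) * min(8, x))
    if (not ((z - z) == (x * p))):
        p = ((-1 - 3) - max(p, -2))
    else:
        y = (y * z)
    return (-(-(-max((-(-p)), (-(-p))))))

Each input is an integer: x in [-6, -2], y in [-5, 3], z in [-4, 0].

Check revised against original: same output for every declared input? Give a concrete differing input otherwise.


These are not equivalent — on x=-6, y=0, z=-4 the outputs split (4 vs 0).
original: p := 0 | ((z + z) == (x * p)): false | p := -4 | result 4
revised: p := 0 | (not ((z - z) == (x * p))): false | y := 0 | result 0
verdict: not equivalent; witness: x=-6, y=0, z=-4


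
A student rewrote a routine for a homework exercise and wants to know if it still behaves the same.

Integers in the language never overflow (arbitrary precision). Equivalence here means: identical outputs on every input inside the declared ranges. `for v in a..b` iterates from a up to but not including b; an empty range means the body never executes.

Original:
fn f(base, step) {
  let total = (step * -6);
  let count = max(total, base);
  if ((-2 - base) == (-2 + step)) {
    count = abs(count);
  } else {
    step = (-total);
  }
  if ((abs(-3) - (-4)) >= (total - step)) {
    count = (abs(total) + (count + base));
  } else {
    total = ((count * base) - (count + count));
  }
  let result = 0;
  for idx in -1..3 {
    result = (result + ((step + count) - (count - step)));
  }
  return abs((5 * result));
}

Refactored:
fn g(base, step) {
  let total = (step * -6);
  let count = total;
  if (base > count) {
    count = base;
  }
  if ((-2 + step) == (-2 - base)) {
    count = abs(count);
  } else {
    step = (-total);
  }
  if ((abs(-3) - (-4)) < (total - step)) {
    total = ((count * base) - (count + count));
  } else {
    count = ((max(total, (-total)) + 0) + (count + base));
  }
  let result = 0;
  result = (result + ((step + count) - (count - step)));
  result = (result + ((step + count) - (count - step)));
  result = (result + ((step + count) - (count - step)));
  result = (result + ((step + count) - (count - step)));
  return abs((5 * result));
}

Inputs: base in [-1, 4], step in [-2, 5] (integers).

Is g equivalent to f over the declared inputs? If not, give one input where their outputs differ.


Differences: min/max/abs usage differs; loop structure differs; statement counts differ; comparison usage differs; local variable names differ; arithmetic usage differs; branching structure differs; constant usage differs — yet all 48 inputs agree.
verdict: equivalent


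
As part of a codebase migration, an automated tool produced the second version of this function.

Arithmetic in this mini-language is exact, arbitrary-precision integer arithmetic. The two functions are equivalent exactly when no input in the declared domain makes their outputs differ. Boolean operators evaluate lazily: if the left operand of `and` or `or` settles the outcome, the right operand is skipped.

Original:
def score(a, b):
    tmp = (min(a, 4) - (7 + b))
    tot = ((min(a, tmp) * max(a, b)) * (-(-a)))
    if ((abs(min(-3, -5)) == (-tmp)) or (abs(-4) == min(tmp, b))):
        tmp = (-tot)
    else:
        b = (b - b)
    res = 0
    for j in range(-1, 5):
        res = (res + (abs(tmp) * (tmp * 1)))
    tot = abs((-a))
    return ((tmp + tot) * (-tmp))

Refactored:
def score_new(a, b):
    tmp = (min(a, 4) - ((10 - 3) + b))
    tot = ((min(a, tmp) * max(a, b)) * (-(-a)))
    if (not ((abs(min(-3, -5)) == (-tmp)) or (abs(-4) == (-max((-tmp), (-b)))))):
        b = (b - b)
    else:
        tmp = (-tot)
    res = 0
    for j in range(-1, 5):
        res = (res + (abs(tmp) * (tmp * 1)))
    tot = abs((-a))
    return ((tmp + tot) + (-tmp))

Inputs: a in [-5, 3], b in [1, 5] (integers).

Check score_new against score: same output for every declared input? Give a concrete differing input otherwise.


Consider the input a=-5, b=1.
score: tmp=-13, then tot=65, then ((abs(min(-3, -5)) == (-tmp)) or (abs(-4) == min(tmp, b))) is false, then b=0, then res=0, then (j=-1), then res=-169, then (j=0), then res=-338, then (j=1), then res=-507, then (j=2), then res=-676, then (j=3), then res=-845, then (j=4), then res=-1014, then tot=5, then returns -104
score_new: tmp=-13, then tot=65, then (not ((abs(min(-3, -5)) == (-tmp)) or (abs(-4) == (-max((-tmp), (-b)))))) is true, then b=0, then res=0, then (j=-1), then res=-169, then (j=0), then res=-338, then (j=1), then res=-507, then (j=2), then res=-676, then (j=3), then res=-845, then (j=4), then res=-1014, then tot=5, then returns 5
-104 against 5: the behavior changed.
verdict: not equivalent; witness: a=-5, b=1


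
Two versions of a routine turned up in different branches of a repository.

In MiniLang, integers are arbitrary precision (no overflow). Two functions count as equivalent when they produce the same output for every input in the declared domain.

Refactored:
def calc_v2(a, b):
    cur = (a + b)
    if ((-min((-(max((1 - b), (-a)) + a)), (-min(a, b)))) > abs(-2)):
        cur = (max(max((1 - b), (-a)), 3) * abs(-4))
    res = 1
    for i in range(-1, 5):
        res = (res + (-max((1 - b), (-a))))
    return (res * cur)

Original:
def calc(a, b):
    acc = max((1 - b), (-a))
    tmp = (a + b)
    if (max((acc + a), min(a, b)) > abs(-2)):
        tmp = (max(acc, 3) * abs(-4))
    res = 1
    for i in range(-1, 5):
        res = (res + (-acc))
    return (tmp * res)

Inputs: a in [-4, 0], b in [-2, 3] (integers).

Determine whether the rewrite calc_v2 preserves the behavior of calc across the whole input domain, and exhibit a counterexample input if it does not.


Side by side, the visible changes include: min/max/abs usage differs, plus arithmetic usage differs, plus statement counts differ, plus constant usage differs, plus local variable names differ.
One worked example (a=-1, b=-2) — calc: acc = 3; tmp = -3; (max((acc + a), min(a, b)) > abs(-2)) -> false; res = 1; [i=-1]; res = -2; [i=0]; res = -5; [i=1]; res = -8; [i=2]; res = -11; [i=3]; res = -14; [i=4]; res = -17; return 51; calc_v2: cur = -3; ((-min((-(max((1 - b), (-a)) + a)), (-min(a, b)))) > abs(-2)) -> false; res = 1; [i=-1]; res = -2; [i=0]; res = -5; [i=1]; res = -8; [i=2]; res = -11; [i=3]; res = -14; [i=4]; res = -17; return 51; agreement on 51.
Sweeping the whole domain (30 inputs) finds no disagreement.
verdict: equivalent


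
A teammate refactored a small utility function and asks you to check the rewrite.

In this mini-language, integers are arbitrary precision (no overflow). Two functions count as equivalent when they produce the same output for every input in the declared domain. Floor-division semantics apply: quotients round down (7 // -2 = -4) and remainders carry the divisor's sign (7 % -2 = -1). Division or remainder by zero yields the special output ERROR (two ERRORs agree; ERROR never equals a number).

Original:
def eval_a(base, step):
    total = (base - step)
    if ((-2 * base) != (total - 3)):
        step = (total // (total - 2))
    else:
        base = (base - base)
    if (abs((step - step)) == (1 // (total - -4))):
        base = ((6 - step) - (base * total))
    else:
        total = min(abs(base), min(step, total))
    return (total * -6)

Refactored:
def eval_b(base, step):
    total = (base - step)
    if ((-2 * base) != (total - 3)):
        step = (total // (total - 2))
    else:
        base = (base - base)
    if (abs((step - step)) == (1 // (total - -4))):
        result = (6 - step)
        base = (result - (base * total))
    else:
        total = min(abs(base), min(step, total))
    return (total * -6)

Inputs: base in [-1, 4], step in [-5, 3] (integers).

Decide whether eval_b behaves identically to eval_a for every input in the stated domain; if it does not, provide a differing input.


Reading the diff, among the changes: statement counts differ, local variable names differ.
Spot check at base=3, step=2 — eval_a: total := 1 | ((-2 * base) != (total - 3)): true | step := -1 | (abs((step - step)) == (1 // (total - -4))): true | base := 4 | result -6. eval_b: total := 1 | ((-2 * base) != (total - 3)): true | step := -1 | (abs((step - step)) == (1 // (total - -4))): true | result := 7 | base := 4 | result -6. Both give -6.
Sweeping the whole domain (54 inputs) finds no disagreement.
verdict: equivalent


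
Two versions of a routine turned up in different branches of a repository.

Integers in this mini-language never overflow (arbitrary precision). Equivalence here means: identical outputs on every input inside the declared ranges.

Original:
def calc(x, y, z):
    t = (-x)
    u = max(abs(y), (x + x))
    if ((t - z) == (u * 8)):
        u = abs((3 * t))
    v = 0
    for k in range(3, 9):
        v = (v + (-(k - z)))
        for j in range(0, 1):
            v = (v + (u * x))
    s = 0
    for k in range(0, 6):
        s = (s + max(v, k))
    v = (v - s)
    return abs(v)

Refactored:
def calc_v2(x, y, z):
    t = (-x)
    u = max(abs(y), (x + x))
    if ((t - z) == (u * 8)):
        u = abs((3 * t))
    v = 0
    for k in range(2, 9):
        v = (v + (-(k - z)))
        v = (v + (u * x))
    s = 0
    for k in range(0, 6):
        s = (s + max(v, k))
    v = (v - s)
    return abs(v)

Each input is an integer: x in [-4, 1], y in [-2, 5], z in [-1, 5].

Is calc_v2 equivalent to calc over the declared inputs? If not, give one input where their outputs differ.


Try x=-4, y=-2, z=-1.
calc: t becomes 4; next u becomes 2; next ((t - z) == (u * 8)) evaluates to false; next v becomes 0; next at k=3:; next v becomes -4; next at j=0:; next v becomes -12; next at k=4:; next v becomes -17; next at j=0:; next v becomes -25; next at k=5:; next v becomes -31; next at j=0:; next v becomes -39; next at k=6:; next v becomes -46; next at j=0:; next v becomes -54; next at k=7:; next v becomes -62; next at j=0:; next v becomes -70; next at k=8:; next v becomes -79; next at j=0:; next v becomes -87; next s becomes 0; next at k=0:; next s becomes 0; next at k=1:; next s becomes 1; next at k=2:; next s becomes 3; next at k=3:; next s becomes 6; next at k=4:; next s becomes 10; next at k=5:; next s becomes 15; next v becomes -102; next final value 102
calc_v2: t becomes 4; next u becomes 2; next ((t - z) == (u * 8)) evaluates to false; next v becomes 0; next at k=2:; next v becomes -3; next v becomes -11; next at k=3:; next v becomes -15; next v becomes -23; next at k=4:; next v becomes -28; next v becomes -36; next at k=5:; next v becomes -42; next v becomes -50; next at k=6:; next v becomes -57; next v becomes -65; next at k=7:; next v becomes -73; next v becomes -81; next at k=8:; next v becomes -90; next v becomes -98; next s becomes 0; next at k=0:; next s becomes 0; next at k=1:; next s becomes 1; next at k=2:; next s becomes 3; next at k=3:; next s becomes 6; next at k=4:; next s becomes 10; next at k=5:; next s becomes 15; next v becomes -113; next final value 113
102 != 113, so the rewrite changes behavior.
verdict: not equivalent; witness: x=-4, y=-2, z=-1


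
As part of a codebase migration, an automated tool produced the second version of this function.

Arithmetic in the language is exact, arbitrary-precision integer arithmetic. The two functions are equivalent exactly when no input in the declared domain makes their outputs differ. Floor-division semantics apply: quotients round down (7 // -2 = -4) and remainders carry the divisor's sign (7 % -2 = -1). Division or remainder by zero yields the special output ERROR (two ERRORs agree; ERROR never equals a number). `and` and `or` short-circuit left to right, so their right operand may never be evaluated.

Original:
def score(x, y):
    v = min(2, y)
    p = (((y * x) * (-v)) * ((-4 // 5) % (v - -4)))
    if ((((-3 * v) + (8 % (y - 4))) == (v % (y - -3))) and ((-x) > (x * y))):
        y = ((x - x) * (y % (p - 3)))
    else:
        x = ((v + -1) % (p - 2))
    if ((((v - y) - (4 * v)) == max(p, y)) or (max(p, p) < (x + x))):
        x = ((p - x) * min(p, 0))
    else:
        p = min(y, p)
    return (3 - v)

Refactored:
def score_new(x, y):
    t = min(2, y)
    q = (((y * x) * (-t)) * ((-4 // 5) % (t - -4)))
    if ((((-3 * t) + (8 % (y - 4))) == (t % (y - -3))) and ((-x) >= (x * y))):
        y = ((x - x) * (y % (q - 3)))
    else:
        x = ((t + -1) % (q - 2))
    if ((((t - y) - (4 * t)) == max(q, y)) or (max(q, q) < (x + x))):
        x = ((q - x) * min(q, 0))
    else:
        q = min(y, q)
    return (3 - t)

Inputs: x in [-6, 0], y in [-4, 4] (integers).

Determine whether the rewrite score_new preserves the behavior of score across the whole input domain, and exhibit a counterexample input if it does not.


x=-1, y=-1 yields ERROR from score but 4 from score_new.
verdict: not equivalent; witness: x=-1, y=-1


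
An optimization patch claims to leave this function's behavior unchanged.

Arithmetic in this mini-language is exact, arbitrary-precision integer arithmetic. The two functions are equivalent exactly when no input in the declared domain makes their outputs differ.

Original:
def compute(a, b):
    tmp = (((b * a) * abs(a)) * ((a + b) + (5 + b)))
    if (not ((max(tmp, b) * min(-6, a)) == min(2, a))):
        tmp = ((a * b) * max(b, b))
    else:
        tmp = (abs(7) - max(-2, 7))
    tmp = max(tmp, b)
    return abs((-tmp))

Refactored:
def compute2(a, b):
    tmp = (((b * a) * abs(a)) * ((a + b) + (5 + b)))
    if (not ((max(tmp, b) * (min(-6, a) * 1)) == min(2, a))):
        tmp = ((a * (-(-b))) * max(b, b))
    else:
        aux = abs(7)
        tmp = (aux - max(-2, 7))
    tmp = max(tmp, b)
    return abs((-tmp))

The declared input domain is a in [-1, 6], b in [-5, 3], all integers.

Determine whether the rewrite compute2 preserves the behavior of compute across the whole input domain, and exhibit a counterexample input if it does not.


Behavior is preserved: although local variable names differ; and arithmetic usage differs; and constant usage differs; and statement counts differ, the outputs never diverge.
As a probe, take a=-1, b=2: compute runs tmp becomes -16; next (not ((max(tmp, b) * min(-6, a)) == min(2, a))) evaluates to true; next tmp becomes -4; next tmp becomes 2; next final value 2; compute2 runs tmp becomes -16; next (not ((max(tmp, b) * (min(-6, a) * 1)) == min(2, a))) evaluates to true; next tmp becomes -4; next tmp becomes 2; next final value 2; both end at 2.
Across all 72 domain points the two functions coincide.
verdict: equivalent
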